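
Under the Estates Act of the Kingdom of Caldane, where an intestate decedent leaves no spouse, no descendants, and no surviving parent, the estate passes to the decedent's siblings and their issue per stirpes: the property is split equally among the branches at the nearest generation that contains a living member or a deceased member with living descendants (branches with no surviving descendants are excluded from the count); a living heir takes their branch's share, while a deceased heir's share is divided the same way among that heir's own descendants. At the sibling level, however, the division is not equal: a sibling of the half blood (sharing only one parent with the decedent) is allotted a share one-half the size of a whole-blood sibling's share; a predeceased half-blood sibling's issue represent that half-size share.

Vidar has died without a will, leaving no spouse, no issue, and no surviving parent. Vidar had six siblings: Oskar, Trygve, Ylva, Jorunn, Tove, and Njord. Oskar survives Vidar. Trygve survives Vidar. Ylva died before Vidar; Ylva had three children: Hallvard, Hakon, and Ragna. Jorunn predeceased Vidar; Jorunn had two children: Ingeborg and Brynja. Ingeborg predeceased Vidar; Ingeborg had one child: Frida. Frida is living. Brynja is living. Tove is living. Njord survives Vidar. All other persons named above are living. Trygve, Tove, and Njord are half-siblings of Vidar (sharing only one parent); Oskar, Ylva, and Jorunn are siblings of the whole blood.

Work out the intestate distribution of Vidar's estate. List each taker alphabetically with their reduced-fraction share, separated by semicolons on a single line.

No spouse, descendants, or parent survives, so the estate passes to Vidar's siblings per stirpes.
Half-blood siblings count for one-half the weight of whole-blood siblings at the initial division.
Dividing 1 in proportion to weights (total weight 9/2): Oskar (weight 1) → 2/9; Trygve (weight 1/2) → 1/9; Ylva (weight 1) → 2/9; Jorunn (weight 1) → 2/9; Tove (weight 1/2) → 1/9; Njord (weight 1/2) → 1/9.
Oskar is living and takes 2/9.
Trygve is living and takes 1/9.
Ylva predeceased; the 2/9 allotted to Ylva's branch passes to Ylva's issue by representation.
The 2/9 is divided into 3 equal shares of 2/27 among Hallvard, Hakon, Ragna.
Hallvard is living and takes 2/27.
Hakon is living and takes 2/27.
Ragna is living and takes 2/27.
Jorunn predeceased; the 2/9 allotted to Jorunn's branch passes to Jorunn's issue by representation.
The 2/9 is divided into 2 equal shares of 1/9 among Ingeborg, Brynja.
Ingeborg predeceased; the 1/9 allotted to Ingeborg's branch passes to Ingeborg's issue by representation.
Frida is the sole taker at this level and receives the full 1/9.
Brynja is living and takes 1/9.
Tove is living and takes 1/9.
Njord is living and takes 1/9.

Brynja 1/9; Frida 1/9; Hakon 2/27; Hallvard 2/27; Njord 1/9; Oskar 2/9; Ragna 2/27; Tove 1/9; Trygve 1/9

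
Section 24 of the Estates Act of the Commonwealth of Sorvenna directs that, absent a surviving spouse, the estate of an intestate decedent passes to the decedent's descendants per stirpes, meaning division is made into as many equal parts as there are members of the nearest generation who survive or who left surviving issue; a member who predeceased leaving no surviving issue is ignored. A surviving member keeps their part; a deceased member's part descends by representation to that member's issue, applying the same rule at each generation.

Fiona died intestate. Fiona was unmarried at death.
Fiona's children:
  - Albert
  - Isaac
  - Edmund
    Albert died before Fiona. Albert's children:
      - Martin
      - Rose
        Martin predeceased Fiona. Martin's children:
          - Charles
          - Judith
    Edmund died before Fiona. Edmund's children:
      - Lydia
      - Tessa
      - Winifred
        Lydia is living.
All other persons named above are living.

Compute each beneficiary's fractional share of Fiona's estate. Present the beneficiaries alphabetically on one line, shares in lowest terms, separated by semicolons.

There is no surviving spouse, so the entire estate passes to Fiona's descendants per stirpes.
The estate is divided into 3 equal shares of 1/3 among Albert, Isaac, Edmund.
Albert predeceased; the 1/3 allotted to Albert's branch passes to Albert's issue by representation.
The 1/3 is divided into 2 equal shares of 1/6 among Martin, Rose.
Martin predeceased; the 1/6 allotted to Martin's branch passes to Martin's issue by representation.
The 1/6 is divided into 2 equal shares of 1/12 among Charles, Judith.
Charles is living and takes 1/12.
Judith is living and takes 1/12.
Rose is living and takes 1/6.
Isaac is living and takes 1/3.
Edmund predeceased; the 1/3 allotted to Edmund's branch passes to Edmund's issue by representation.
The 1/3 is divided into 3 equal shares of 1/9 among Lydia, Tessa, Winifred.
Lydia is living and takes 1/9.
Tessa is living and takes 1/9.
Winifred is living and takes 1/9.

Charles 1/12; Isaac 1/3; Judith 1/12; Lydia 1/9; Rose 1/6; Tessa 1/9; Winifred 1/9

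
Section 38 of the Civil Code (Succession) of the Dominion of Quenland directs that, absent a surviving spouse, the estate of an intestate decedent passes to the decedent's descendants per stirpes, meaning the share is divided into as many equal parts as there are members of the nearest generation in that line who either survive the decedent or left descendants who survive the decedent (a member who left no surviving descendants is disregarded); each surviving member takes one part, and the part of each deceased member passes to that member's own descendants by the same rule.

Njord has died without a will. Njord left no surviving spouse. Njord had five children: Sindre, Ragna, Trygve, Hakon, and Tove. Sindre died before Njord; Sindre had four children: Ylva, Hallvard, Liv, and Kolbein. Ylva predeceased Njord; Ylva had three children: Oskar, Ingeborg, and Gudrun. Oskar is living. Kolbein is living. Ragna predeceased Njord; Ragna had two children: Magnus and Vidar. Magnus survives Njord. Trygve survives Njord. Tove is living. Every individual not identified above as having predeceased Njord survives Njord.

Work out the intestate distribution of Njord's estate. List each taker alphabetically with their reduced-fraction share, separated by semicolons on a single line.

There is no surviving spouse, so the entire estate passes to Njord's descendants per stirpes.
The estate is divided into 5 equal shares of 1/5 among Sindre, Ragna, Trygve, Hakon, Tove.
Sindre predeceased; the 1/5 allotted to Sindre's branch passes to Sindre's issue by representation.
The 1/5 is divided into 4 equal shares of 1/20 among Ylva, Hallvard, Liv, Kolbein.
Ylva predeceased; the 1/20 allotted to Ylva's branch passes to Ylva's issue by representation.
The 1/20 is divided into 3 equal shares of 1/60 among Oskar, Ingeborg, Gudrun.
Oskar is living and takes 1/60.
Ingeborg is living and takes 1/60.
Gudrun is living and takes 1/60.
Hallvard is living and takes 1/20.
Liv is living and takes 1/20.
Kolbein is living and takes 1/20.
Ragna predeceased; the 1/5 allotted to Ragna's branch passes to Ragna's issue by representation.
The 1/5 is divided into 2 equal shares of 1/10 among Magnus, Vidar.
Magnus is living and takes 1/10.
Vidar is living and takes 1/10.
Trygve is living and takes 1/5.
Hakon is living and takes 1/5.
Tove is living and takes 1/5.

Gudrun 1/60; Hakon 1/5; Hallvard 1/20; Ingeborg 1/60; Kolbein 1/20; Liv 1/20; Magnus 1/10; Oskar 1/60; Tove 1/5; Trygve 1/5; Vidar 1/10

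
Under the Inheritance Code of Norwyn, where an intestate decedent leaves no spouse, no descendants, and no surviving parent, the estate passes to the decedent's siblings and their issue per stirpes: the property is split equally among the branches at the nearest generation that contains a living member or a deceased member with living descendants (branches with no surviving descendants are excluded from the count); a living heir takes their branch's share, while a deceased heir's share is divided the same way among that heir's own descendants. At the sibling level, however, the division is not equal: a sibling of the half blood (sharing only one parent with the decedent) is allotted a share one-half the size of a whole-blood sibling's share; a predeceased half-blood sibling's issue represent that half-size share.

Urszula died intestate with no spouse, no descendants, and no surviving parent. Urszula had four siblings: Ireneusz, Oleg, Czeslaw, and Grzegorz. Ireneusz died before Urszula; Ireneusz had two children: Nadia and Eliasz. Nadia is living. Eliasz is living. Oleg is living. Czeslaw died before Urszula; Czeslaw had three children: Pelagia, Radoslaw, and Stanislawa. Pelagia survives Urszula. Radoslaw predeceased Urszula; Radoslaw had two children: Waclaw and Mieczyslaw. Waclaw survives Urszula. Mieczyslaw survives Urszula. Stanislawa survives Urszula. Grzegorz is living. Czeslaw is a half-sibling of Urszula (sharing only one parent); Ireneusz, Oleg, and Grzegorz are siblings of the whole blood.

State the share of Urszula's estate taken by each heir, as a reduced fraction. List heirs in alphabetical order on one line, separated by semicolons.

No spouse, descendants, or parent survives, so the estate passes to Urszula's siblings per stirpes.
Half-blood siblings count for one-half the weight of whole-blood siblings at the initial division.
Dividing 1 in proportion to weights (total weight 7/2): Ireneusz (weight 1) → 2/7; Oleg (weight 1) → 2/7; Czeslaw (weight 1/2) → 1/7; Grzegorz (weight 1) → 2/7.
Ireneusz predeceased; the 2/7 allotted to Ireneusz's branch passes to Ireneusz's issue by representation.
The 2/7 is divided into 2 equal shares of 1/7 among Nadia, Eliasz.
Nadia is living and takes 1/7.
Eliasz is living and takes 1/7.
Oleg is living and takes 2/7.
Czeslaw predeceased; the 1/7 allotted to Czeslaw's branch passes to Czeslaw's issue by representation.
The 1/7 is divided into 3 equal shares of 1/21 among Pelagia, Radoslaw, Stanislawa.
Pelagia is living and takes 1/21.
Radoslaw predeceased; the 1/21 allotted to Radoslaw's branch passes to Radoslaw's issue by representation.
The 1/21 is divided into 2 equal shares of 1/42 among Waclaw, Mieczyslaw.
Waclaw is living and takes 1/42.
Mieczyslaw is living and takes 1/42.
Stanislawa is living and takes 1/21.
Grzegorz is living and takes 2/7.

Eliasz 1/7; Grzegorz 2/7; Mieczyslaw 1/42; Nadia 1/7; Oleg 2/7; Pelagia 1/21; Stanislawa 1/21; Waclaw 1/42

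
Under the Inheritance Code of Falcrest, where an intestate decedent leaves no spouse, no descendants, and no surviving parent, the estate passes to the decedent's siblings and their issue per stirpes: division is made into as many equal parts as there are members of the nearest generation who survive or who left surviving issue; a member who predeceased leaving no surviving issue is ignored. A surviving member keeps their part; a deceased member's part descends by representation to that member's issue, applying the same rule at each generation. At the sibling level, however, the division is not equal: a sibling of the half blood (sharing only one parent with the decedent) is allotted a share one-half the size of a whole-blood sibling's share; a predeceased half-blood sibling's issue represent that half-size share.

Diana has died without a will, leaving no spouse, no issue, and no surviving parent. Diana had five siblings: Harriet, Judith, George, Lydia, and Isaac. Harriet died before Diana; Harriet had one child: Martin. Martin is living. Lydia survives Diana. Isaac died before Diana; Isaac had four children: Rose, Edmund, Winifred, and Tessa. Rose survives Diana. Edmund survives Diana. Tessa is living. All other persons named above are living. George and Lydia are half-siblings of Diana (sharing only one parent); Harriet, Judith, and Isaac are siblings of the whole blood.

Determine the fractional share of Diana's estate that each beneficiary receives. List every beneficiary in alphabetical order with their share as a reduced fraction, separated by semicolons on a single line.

Edmund 1/16; George 1/8; Judith 1/4; Lydia 1/8; Martin 1/4; Rose 1/16; Tessa 1/16; Winifred 1/16

No spouse, descendants, or parent survives, so the estate passes to Diana's siblings per stirpes.
Half-blood siblings count for one-half the weight of whole-blood siblings at the initial division.
Dividing 1 in proportion to weights (total weight 4): Harriet (weight 1) → 1/4; Judith (weight 1) → 1/4; George (weight 1/2) → 1/8; Lydia (weight 1/2) → 1/8; Isaac (weight 1) → 1/4.
Harriet predeceased; the 1/4 allotted to Harriet's branch passes to Harriet's issue by representation.
Martin is the sole taker at this level and receives the full 1/4.
Judith is living and takes 1/4.
George is living and takes 1/8.
Lydia is living and takes 1/8.
Isaac predeceased; the 1/4 allotted to Isaac's branch passes to Isaac's issue by representation.
The 1/4 is divided into 4 equal shares of 1/16 among Rose, Edmund, Winifred, Tessa.
Rose is living and takes 1/16.
Edmund is living and takes 1/16.
Winifred is living and takes 1/16.
Tessa is living and takes 1/16.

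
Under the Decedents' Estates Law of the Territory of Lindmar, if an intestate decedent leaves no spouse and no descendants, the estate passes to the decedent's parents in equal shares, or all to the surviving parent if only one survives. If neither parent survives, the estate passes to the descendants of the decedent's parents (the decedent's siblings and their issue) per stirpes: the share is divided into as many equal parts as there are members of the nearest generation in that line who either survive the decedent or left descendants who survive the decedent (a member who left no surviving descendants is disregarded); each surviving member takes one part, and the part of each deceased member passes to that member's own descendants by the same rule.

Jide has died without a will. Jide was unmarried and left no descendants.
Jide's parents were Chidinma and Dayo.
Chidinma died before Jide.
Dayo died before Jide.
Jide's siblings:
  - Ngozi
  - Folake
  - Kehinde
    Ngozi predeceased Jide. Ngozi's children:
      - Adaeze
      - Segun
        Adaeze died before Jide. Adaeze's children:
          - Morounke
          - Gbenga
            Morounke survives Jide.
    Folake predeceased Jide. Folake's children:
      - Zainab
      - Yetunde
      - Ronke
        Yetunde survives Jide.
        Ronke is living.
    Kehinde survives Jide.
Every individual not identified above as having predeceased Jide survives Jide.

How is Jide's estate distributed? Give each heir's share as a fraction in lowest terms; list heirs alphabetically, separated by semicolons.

Gbenga 1/12; Kehinde 1/3; Morounke 1/12; Ronke 1/9; Segun 1/6; Yetunde 1/9; Zainab 1/9

Neither parent survives and there are no descendants, so the estate passes to Jide's siblings and their issue per stirpes.
The estate is divided into 3 equal shares of 1/3 among Ngozi, Folake, Kehinde.
Ngozi predeceased; the 1/3 allotted to Ngozi's branch passes to Ngozi's issue by representation.
The 1/3 is divided into 2 equal shares of 1/6 among Adaeze, Segun.
Adaeze predeceased; the 1/6 allotted to Adaeze's branch passes to Adaeze's issue by representation.
The 1/6 is divided into 2 equal shares of 1/12 among Morounke, Gbenga.
Morounke is living and takes 1/12.
Gbenga is living and takes 1/12.
Segun is living and takes 1/6.
Folake predeceased; the 1/3 allotted to Folake's branch passes to Folake's issue by representation.
The 1/3 is divided into 3 equal shares of 1/9 among Zainab, Yetunde, Ronke.
Zainab is living and takes 1/9.
Yetunde is living and takes 1/9.
Ronke is living and takes 1/9.
Kehinde is living and takes 1/3.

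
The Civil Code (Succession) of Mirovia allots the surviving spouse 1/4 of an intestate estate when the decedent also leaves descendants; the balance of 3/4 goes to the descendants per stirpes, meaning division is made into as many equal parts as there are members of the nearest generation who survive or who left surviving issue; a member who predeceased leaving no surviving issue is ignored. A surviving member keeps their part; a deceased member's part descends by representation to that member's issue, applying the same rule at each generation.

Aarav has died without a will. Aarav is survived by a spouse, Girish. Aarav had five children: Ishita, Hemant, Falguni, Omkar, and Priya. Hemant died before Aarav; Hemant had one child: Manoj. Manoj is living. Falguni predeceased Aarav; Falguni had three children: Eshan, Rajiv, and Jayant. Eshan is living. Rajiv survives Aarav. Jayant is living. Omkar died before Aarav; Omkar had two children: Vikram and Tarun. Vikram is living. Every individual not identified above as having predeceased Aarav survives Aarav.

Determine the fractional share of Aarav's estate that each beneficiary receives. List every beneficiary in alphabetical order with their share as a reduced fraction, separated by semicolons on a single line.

Girish, as surviving spouse, takes 1/4.
The remaining 3/4 passes to Aarav's descendants per stirpes.
The 3/4 is divided into 5 equal shares of 3/20 among Ishita, Hemant, Falguni, Omkar, Priya.
Ishita is living and takes 3/20.
Hemant predeceased; the 3/20 allotted to Hemant's branch passes to Hemant's issue by representation.
Manoj is the sole taker at this level and receives the full 3/20.
Falguni predeceased; the 3/20 allotted to Falguni's branch passes to Falguni's issue by representation.
The 3/20 is divided into 3 equal shares of 1/20 among Eshan, Rajiv, Jayant.
Eshan is living and takes 1/20.
Rajiv is living and takes 1/20.
Jayant is living and takes 1/20.
Omkar predeceased; the 3/20 allotted to Omkar's branch passes to Omkar's issue by representation.
The 3/20 is divided into 2 equal shares of 3/40 among Vikram, Tarun.
Vikram is living and takes 3/40.
Tarun is living and takes 3/40.
Priya is living and takes 3/20.

Eshan 1/20; Girish 1/4; Ishita 3/20; Jayant 1/20; Manoj 3/20; Priya 3/20; Rajiv 1/20; Tarun 3/40; Vikram 3/40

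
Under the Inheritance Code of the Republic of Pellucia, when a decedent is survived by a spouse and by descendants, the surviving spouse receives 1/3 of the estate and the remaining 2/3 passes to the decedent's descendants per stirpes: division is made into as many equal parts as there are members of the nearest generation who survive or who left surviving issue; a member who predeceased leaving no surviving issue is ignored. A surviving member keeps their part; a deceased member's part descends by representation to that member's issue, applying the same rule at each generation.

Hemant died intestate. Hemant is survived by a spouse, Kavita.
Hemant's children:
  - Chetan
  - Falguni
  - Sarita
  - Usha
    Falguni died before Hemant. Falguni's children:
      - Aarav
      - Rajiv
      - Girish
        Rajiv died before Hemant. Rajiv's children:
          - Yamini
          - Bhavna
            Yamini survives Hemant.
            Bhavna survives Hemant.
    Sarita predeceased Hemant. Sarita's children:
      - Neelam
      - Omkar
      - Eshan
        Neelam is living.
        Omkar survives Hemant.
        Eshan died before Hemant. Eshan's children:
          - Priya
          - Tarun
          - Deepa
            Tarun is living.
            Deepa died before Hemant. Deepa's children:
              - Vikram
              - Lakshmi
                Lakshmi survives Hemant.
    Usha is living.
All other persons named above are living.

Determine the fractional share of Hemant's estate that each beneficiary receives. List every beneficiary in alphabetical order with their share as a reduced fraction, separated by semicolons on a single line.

Aarav 1/18; Bhavna 1/36; Chetan 1/6; Girish 1/18; Kavita 1/3; Lakshmi 1/108; Neelam 1/18; Omkar 1/18; Priya 1/54; Tarun 1/54; Usha 1/6; Vikram 1/108; Yamini 1/36

Kavita, as surviving spouse, takes 1/3.
The remaining 2/3 passes to Hemant's descendants per stirpes.
The 2/3 is divided into 4 equal shares of 1/6 among Chetan, Falguni, Sarita, Usha.
Chetan is living and takes 1/6.
Falguni predeceased; the 1/6 allotted to Falguni's branch passes to Falguni's issue by representation.
The 1/6 is divided into 3 equal shares of 1/18 among Aarav, Rajiv, Girish.
Aarav is living and takes 1/18.
Rajiv predeceased; the 1/18 allotted to Rajiv's branch passes to Rajiv's issue by representation.
The 1/18 is divided into 2 equal shares of 1/36 among Yamini, Bhavna.
Yamini is living and takes 1/36.
Bhavna is living and takes 1/36.
Girish is living and takes 1/18.
Sarita predeceased; the 1/6 allotted to Sarita's branch passes to Sarita's issue by representation.
The 1/6 is divided into 3 equal shares of 1/18 among Neelam, Omkar, Eshan.
Neelam is living and takes 1/18.
Omkar is living and takes 1/18.
Eshan predeceased; the 1/18 allotted to Eshan's branch passes to Eshan's issue by representation.
The 1/18 is divided into 3 equal shares of 1/54 among Priya, Tarun, Deepa.
Priya is living and takes 1/54.
Tarun is living and takes 1/54.
Deepa predeceased; the 1/54 allotted to Deepa's branch passes to Deepa's issue by representation.
The 1/54 is divided into 2 equal shares of 1/108 among Vikram, Lakshmi.
Vikram is living and takes 1/108.
Lakshmi is living and takes 1/108.
Usha is living and takes 1/6.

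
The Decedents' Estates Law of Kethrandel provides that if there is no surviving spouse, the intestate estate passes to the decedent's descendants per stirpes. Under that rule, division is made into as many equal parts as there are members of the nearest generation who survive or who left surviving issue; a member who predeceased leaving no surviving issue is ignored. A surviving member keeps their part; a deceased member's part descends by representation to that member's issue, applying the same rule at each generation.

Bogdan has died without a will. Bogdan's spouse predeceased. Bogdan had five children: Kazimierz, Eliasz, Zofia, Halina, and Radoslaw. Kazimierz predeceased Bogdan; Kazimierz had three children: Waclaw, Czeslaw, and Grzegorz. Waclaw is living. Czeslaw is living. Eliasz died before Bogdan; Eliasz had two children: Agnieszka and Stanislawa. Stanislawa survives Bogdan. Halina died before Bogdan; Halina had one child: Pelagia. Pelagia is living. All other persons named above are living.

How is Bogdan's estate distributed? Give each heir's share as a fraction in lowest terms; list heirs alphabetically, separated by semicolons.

There is no surviving spouse, so the entire estate passes to Bogdan's descendants per stirpes.
The estate is divided into 5 equal shares of 1/5 among Kazimierz, Eliasz, Zofia, Halina, Radoslaw.
Kazimierz predeceased; the 1/5 allotted to Kazimierz's branch passes to Kazimierz's issue by representation.
The 1/5 is divided into 3 equal shares of 1/15 among Waclaw, Czeslaw, Grzegorz.
Waclaw is living and takes 1/15.
Czeslaw is living and takes 1/15.
Grzegorz is living and takes 1/15.
Eliasz predeceased; the 1/5 allotted to Eliasz's branch passes to Eliasz's issue by representation.
The 1/5 is divided into 2 equal shares of 1/10 among Agnieszka, Stanislawa.
Agnieszka is living and takes 1/10.
Stanislawa is living and takes 1/10.
Zofia is living and takes 1/5.
Halina predeceased; the 1/5 allotted to Halina's branch passes to Halina's issue by representation.
Pelagia is the sole taker at this level and receives the full 1/5.
Radoslaw is living and takes 1/5.

Agnieszka 1/10; Czeslaw 1/15; Grzegorz 1/15; Pelagia 1/5; Radoslaw 1/5; Stanislawa 1/10; Waclaw 1/15; Zofia 1/5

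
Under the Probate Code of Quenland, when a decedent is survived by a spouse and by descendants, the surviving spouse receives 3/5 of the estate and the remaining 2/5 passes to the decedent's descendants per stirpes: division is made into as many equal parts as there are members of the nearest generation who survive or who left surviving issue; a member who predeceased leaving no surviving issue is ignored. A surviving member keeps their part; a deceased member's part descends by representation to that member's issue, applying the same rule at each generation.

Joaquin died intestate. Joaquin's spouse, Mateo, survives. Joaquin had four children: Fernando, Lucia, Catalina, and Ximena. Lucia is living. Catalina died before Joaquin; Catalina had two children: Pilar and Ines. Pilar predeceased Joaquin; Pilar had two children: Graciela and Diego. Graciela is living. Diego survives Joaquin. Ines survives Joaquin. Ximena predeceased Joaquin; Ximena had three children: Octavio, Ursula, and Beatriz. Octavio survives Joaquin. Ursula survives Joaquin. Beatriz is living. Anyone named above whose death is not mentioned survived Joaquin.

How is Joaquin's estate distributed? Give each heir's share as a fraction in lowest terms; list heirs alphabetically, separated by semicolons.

Beatriz 1/30; Diego 1/40; Fernando 1/10; Graciela 1/40; Ines 1/20; Lucia 1/10; Mateo 3/5; Octavio 1/30; Ursula 1/30

Mateo, as surviving spouse, takes 3/5.
The remaining 2/5 passes to Joaquin's descendants per stirpes.
The 2/5 is divided into 4 equal shares of 1/10 among Fernando, Lucia, Catalina, Ximena.
Fernando is living and takes 1/10.
Lucia is living and takes 1/10.
Catalina predeceased; the 1/10 allotted to Catalina's branch passes to Catalina's issue by representation.
The 1/10 is divided into 2 equal shares of 1/20 among Pilar, Ines.
Pilar predeceased; the 1/20 allotted to Pilar's branch passes to Pilar's issue by representation.
The 1/20 is divided into 2 equal shares of 1/40 among Graciela, Diego.
Graciela is living and takes 1/40.
Diego is living and takes 1/40.
Ines is living and takes 1/20.
Ximena predeceased; the 1/10 allotted to Ximena's branch passes to Ximena's issue by representation.
The 1/10 is divided into 3 equal shares of 1/30 among Octavio, Ursula, Beatriz.
Octavio is living and takes 1/30.
Ursula is living and takes 1/30.
Beatriz is living and takes 1/30.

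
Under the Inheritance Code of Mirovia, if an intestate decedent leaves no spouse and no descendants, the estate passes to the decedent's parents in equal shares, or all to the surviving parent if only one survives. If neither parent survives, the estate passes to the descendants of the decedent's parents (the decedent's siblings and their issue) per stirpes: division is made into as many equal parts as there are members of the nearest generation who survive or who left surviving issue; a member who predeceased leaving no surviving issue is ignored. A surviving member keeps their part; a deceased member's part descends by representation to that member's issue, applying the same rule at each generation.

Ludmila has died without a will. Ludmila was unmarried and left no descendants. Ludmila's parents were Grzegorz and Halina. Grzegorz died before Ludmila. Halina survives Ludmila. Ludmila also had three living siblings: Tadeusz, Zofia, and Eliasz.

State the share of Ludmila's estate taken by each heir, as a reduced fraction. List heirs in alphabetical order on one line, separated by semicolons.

Only one parent, Halina, survives, so Halina takes the entire estate. The siblings take nothing because a surviving parent has priority.

Halina 1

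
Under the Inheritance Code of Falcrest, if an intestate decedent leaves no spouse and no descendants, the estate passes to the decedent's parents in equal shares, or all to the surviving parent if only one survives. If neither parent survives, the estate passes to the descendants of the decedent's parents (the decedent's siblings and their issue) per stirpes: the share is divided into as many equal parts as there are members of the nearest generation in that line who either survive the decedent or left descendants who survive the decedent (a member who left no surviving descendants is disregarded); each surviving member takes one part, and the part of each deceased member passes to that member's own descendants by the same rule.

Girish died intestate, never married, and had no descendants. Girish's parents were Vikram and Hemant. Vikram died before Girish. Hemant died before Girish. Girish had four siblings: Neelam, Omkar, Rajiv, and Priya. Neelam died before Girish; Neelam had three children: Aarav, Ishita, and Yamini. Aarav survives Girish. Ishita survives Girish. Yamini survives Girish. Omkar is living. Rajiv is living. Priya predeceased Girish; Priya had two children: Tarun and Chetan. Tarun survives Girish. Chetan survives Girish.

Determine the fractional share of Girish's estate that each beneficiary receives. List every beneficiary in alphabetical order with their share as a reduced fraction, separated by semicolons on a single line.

Neither parent survives and there are no descendants, so the estate passes to Girish's siblings and their issue per stirpes.
The estate is divided into 4 equal shares of 1/4 among Neelam, Omkar, Rajiv, Priya.
Neelam predeceased; the 1/4 allotted to Neelam's branch passes to Neelam's issue by representation.
The 1/4 is divided into 3 equal shares of 1/12 among Aarav, Ishita, Yamini.
Aarav is living and takes 1/12.
Ishita is living and takes 1/12.
Yamini is living and takes 1/12.
Omkar is living and takes 1/4.
Rajiv is living and takes 1/4.
Priya predeceased; the 1/4 allotted to Priya's branch passes to Priya's issue by representation.
The 1/4 is divided into 2 equal shares of 1/8 among Tarun, Chetan.
Tarun is living and takes 1/8.
Chetan is living and takes 1/8.

Aarav 1/12; Chetan 1/8; Ishita 1/12; Omkar 1/4; Rajiv 1/4; Tarun 1/8; Yamini 1/12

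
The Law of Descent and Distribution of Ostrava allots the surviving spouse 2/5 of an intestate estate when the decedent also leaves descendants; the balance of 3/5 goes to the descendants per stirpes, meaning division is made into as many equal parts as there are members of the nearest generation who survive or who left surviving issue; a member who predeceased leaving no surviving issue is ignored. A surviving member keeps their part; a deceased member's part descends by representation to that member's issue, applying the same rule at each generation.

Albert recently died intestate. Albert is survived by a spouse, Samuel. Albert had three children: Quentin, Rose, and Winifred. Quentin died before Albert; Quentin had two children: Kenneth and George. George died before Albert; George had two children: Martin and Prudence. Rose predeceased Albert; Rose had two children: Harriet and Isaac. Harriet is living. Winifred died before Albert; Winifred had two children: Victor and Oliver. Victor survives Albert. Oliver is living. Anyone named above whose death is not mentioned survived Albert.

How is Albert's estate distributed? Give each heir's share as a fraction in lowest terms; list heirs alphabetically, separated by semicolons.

Samuel, as surviving spouse, takes 2/5.
The remaining 3/5 passes to Albert's descendants per stirpes.
The 3/5 is divided into 3 equal shares of 1/5 among Quentin, Rose, Winifred.
Quentin predeceased; the 1/5 allotted to Quentin's branch passes to Quentin's issue by representation.
The 1/5 is divided into 2 equal shares of 1/10 among Kenneth, George.
Kenneth is living and takes 1/10.
George predeceased; the 1/10 allotted to George's branch passes to George's issue by representation.
The 1/10 is divided into 2 equal shares of 1/20 among Martin, Prudence.
Martin is living and takes 1/20.
Prudence is living and takes 1/20.
Rose predeceased; the 1/5 allotted to Rose's branch passes to Rose's issue by representation.
The 1/5 is divided into 2 equal shares of 1/10 among Harriet, Isaac.
Harriet is living and takes 1/10.
Isaac is living and takes 1/10.
Winifred predeceased; the 1/5 allotted to Winifred's branch passes to Winifred's issue by representation.
The 1/5 is divided into 2 equal shares of 1/10 among Victor, Oliver.
Victor is living and takes 1/10.
Oliver is living and takes 1/10.

Harriet 1/10; Isaac 1/10; Kenneth 1/10; Martin 1/20; Oliver 1/10; Prudence 1/20; Samuel 2/5; Victor 1/10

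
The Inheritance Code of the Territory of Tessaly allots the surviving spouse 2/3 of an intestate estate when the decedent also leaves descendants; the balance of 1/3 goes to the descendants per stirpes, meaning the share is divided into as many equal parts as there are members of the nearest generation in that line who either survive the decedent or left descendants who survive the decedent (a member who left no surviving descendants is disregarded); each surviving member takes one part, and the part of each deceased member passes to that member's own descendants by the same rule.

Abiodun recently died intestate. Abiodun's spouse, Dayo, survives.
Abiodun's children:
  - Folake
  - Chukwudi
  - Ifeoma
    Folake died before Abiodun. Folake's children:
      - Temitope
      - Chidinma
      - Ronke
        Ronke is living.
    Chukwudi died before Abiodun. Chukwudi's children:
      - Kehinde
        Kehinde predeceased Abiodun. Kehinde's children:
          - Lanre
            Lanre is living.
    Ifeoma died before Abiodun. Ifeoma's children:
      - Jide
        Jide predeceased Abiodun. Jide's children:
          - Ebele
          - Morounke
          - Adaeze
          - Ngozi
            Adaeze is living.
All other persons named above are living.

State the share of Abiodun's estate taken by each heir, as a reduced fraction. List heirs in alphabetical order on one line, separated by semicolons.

Adaeze 1/36; Chidinma 1/27; Dayo 2/3; Ebele 1/36; Lanre 1/9; Morounke 1/36; Ngozi 1/36; Ronke 1/27; Temitope 1/27

Dayo, as surviving spouse, takes 2/3.
The remaining 1/3 passes to Abiodun's descendants per stirpes.
The 1/3 is divided into 3 equal shares of 1/9 among Folake, Chukwudi, Ifeoma.
Folake predeceased; the 1/9 allotted to Folake's branch passes to Folake's issue by representation.
The 1/9 is divided into 3 equal shares of 1/27 among Temitope, Chidinma, Ronke.
Temitope is living and takes 1/27.
Chidinma is living and takes 1/27.
Ronke is living and takes 1/27.
Chukwudi predeceased; the 1/9 allotted to Chukwudi's branch passes to Chukwudi's issue by representation.
Kehinde's line is the sole branch at this level, so the full 1/9 passes to Kehinde's issue by representation.
Lanre is the sole taker at this level and receives the full 1/9.
Ifeoma predeceased; the 1/9 allotted to Ifeoma's branch passes to Ifeoma's issue by representation.
Jide's line is the sole branch at this level, so the full 1/9 passes to Jide's issue by representation.
The 1/9 is divided into 4 equal shares of 1/36 among Ebele, Morounke, Adaeze, Ngozi.
Ebele is living and takes 1/36.
Morounke is living and takes 1/36.
Adaeze is living and takes 1/36.
Ngozi is living and takes 1/36.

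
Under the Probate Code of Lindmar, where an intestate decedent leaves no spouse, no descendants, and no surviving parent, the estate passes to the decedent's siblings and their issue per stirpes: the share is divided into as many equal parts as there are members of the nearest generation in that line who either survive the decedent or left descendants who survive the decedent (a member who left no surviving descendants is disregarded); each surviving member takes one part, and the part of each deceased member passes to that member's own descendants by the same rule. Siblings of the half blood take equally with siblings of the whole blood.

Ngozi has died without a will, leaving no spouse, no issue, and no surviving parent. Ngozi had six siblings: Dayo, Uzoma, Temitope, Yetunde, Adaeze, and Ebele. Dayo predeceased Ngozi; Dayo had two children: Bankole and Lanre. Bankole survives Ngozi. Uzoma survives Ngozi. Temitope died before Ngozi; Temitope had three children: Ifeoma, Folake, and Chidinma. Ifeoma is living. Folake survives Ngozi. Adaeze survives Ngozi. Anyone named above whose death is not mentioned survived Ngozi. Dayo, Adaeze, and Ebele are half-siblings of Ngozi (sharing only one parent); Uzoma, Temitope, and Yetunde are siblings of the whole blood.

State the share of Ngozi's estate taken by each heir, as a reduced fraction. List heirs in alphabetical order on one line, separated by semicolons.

Adaeze 1/6; Bankole 1/12; Chidinma 1/18; Ebele 1/6; Folake 1/18; Ifeoma 1/18; Lanre 1/12; Uzoma 1/6; Yetunde 1/6

No spouse, descendants, or parent survives, so the estate passes to Ngozi's siblings per stirpes.
Half-blood and whole-blood siblings take equally under the stated rule.
The estate is divided into 6 equal shares of 1/6 among Dayo, Uzoma, Temitope, Yetunde, Adaeze, Ebele.
Dayo predeceased; the 1/6 allotted to Dayo's branch passes to Dayo's issue by representation.
The 1/6 is divided into 2 equal shares of 1/12 among Bankole, Lanre.
Bankole is living and takes 1/12.
Lanre is living and takes 1/12.
Uzoma is living and takes 1/6.
Temitope predeceased; the 1/6 allotted to Temitope's branch passes to Temitope's issue by representation.
The 1/6 is divided into 3 equal shares of 1/18 among Ifeoma, Folake, Chidinma.
Ifeoma is living and takes 1/18.
Folake is living and takes 1/18.
Chidinma is living and takes 1/18.
Yetunde is living and takes 1/6.
Adaeze is living and takes 1/6.
Ebele is living and takes 1/6.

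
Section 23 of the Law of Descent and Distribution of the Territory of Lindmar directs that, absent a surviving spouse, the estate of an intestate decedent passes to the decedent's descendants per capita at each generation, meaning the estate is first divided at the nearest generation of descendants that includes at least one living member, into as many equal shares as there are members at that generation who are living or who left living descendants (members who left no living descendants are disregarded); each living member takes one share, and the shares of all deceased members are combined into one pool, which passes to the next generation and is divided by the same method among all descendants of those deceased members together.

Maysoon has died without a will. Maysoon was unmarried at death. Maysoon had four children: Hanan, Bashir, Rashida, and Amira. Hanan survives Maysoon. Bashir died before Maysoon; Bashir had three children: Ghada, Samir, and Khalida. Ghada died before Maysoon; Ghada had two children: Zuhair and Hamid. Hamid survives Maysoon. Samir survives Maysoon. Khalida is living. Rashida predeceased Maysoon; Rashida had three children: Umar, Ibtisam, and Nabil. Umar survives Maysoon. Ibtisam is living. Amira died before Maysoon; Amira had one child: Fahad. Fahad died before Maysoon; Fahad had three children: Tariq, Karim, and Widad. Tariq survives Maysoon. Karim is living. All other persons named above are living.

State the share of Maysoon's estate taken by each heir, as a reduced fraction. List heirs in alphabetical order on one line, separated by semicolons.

Hamid 3/70; Hanan 1/4; Ibtisam 3/28; Karim 3/70; Khalida 3/28; Nabil 3/28; Samir 3/28; Tariq 3/70; Umar 3/28; Widad 3/70; Zuhair 3/70

There is no surviving spouse, so the entire estate passes to Maysoon's descendants per capita at each generation.
At generation 1 (Hanan, Bashir, Rashida, Amira) there are 4 shares of (1)/4 = 1/4 each.
Living: Hanan — each takes 1/4.
Deceased: Bashir, Rashida, and Amira. Their combined 3/4 is pooled and carried to generation 2.
At generation 2 (Ghada, Samir, Khalida, Umar, Ibtisam, Nabil, Fahad) there are 7 shares of (3/4)/7 = 3/28 each.
Living: Samir, Khalida, Umar, Ibtisam, and Nabil — each takes 3/28.
Deceased: Ghada and Fahad. Their combined 3/14 is pooled and carried to generation 3.
At generation 3 (Zuhair, Hamid, Tariq, Karim, Widad) there are 5 shares of (3/14)/5 = 3/70 each.
Living: Zuhair, Hamid, Tariq, Karim, and Widad — each takes 3/70.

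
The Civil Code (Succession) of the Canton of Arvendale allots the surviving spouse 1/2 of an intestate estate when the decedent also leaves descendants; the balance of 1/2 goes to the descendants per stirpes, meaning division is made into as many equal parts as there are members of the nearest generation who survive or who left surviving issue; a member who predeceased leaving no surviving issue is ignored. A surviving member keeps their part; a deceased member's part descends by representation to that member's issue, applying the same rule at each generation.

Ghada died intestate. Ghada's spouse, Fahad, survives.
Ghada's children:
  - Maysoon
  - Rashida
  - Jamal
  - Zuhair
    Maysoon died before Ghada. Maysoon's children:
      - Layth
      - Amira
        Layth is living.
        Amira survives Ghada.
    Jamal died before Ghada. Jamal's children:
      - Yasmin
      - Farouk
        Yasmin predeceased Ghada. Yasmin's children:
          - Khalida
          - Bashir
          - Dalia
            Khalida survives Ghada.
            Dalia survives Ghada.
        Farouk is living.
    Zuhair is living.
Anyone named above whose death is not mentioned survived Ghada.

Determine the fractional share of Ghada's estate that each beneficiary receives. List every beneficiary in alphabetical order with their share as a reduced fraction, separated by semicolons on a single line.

Fahad, as surviving spouse, takes 1/2.
The remaining 1/2 passes to Ghada's descendants per stirpes.
The 1/2 is divided into 4 equal shares of 1/8 among Maysoon, Rashida, Jamal, Zuhair.
Maysoon predeceased; the 1/8 allotted to Maysoon's branch passes to Maysoon's issue by representation.
The 1/8 is divided into 2 equal shares of 1/16 among Layth, Amira.
Layth is living and takes 1/16.
Amira is living and takes 1/16.
Rashida is living and takes 1/8.
Jamal predeceased; the 1/8 allotted to Jamal's branch passes to Jamal's issue by representation.
The 1/8 is divided into 2 equal shares of 1/16 among Yasmin, Farouk.
Yasmin predeceased; the 1/16 allotted to Yasmin's branch passes to Yasmin's issue by representation.
The 1/16 is divided into 3 equal shares of 1/48 among Khalida, Bashir, Dalia.
Khalida is living and takes 1/48.
Bashir is living and takes 1/48.
Dalia is living and takes 1/48.
Farouk is living and takes 1/16.
Zuhair is living and takes 1/8.

Amira 1/16; Bashir 1/48; Dalia 1/48; Fahad 1/2; Farouk 1/16; Khalida 1/48; Layth 1/16; Rashida 1/8; Zuhair 1/8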